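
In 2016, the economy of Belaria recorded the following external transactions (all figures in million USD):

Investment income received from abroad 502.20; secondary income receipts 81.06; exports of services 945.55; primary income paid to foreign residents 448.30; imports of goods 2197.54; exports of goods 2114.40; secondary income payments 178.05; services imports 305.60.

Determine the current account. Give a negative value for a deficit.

513.72

Goods balance = 2114.40 - 2197.54 = -83.14
Services balance = 945.55 - 305.60 = 639.95
Trade balance (goods + services) = -83.14 + 639.95 = 556.81
Net primary income = 502.20 - 448.30 = 53.90
Net secondary income = 81.06 - 178.05 = -96.99
Current account = 556.81 + 53.90 + (-96.99) = 513.72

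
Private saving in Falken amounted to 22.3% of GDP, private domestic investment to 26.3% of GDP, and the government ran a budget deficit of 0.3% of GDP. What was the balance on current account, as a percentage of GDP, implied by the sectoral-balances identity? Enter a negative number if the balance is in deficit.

By the sectoral-balances identity, CA = (S_private - I) + (T - G).
Private balance = 22.3 - 26.3 = -4.0
Government balance (T - G) = -0.3
CA = -4.0 + (-0.3) = -4.3

-4.3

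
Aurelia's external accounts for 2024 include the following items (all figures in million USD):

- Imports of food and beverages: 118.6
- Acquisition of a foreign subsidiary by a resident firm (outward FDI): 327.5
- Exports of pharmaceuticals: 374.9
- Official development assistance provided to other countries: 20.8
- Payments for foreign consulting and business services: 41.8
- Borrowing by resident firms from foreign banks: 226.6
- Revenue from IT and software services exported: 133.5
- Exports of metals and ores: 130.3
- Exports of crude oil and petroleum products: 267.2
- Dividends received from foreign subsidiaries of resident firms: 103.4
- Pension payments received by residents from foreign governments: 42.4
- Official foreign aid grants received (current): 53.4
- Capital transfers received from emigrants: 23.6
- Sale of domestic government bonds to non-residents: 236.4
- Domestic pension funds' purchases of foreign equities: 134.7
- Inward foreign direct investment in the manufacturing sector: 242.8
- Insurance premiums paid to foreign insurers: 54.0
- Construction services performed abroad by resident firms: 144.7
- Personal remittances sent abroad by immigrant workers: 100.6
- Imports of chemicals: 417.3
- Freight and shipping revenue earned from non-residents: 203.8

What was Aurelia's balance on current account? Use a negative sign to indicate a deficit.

Goods: 374.9 - 417.3 - 118.6 + 267.2 + 130.3 = 236.5
Services: 144.7 - 54.0 + 203.8 - 41.8 + 133.5 = 386.2
Primary income: 103.4
Secondary income: 53.4 + 42.4 - 20.8 - 100.6 = -25.6
Current account = 236.5 + 386.2 + 103.4 + (-25.6) = 700.5
(Excluded from the current account — financial account: acquisition of a foreign subsidiary by a resident firm (outward FDI) 327.5, borrowing by resident firms from foreign banks 226.6, sale of domestic government bonds to non-residents 236.4, domestic pension funds' purchases of foreign equities 134.7, inward foreign direct investment in the manufacturing sector 242.8; capital account: capital transfers received from emigrants 23.6.)

700.5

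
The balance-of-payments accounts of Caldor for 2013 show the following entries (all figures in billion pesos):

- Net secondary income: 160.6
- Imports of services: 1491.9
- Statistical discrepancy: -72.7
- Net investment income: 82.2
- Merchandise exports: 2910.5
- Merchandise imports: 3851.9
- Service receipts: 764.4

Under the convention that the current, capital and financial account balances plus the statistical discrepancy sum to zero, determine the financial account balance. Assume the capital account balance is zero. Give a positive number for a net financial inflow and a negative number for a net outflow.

1498.8

Goods balance = 2910.5 - 3851.9 = -941.4
Services balance = 764.4 - 1491.9 = -727.5
Trade balance (goods + services) = -941.4 + (-727.5) = -1668.9
Net primary income = 82.2
Net secondary income = 160.6
Current account = -1668.9 + 82.2 + 160.6 = -1426.1
Financial account = -(-1426.1 + (-72.7)) = 1498.8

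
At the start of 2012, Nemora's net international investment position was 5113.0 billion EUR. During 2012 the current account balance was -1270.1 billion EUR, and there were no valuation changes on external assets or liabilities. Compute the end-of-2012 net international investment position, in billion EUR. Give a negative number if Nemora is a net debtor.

3842.9

With no valuation effects, change in NIIP = current account = -1270.1
End-of-year NIIP = 5113.0 + (-1270.1) = 3842.9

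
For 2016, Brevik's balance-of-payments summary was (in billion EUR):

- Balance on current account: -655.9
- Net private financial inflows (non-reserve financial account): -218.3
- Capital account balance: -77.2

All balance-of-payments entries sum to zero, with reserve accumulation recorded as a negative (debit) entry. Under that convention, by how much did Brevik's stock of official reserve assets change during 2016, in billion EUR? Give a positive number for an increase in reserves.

-951.4

Official reserve transactions balance = -((-655.9) + (-77.2) + (-218.3)) = 951.4
An accumulation of reserves is recorded as a debit (negative entry), so the change in the stock of reserves is the negative of that balance.
Change in official reserves = -(951.4) = -951.4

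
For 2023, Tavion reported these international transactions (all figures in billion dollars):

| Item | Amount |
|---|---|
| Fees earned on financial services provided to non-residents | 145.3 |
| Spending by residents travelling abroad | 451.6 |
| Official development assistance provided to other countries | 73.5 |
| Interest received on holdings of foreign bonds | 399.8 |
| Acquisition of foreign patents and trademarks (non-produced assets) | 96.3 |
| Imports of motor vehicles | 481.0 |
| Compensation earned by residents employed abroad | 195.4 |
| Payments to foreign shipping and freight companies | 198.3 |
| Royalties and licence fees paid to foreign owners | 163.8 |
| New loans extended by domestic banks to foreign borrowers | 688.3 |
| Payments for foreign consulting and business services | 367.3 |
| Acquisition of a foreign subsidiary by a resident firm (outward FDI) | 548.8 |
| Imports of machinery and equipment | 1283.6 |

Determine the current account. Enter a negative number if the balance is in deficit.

-2278.6

Goods: -481.0 - 1283.6 = -1764.6
Services: -367.3 - 163.8 - 198.3 + 145.3 - 451.6 = -1035.7
Primary income: 195.4 + 399.8 = 595.2
Secondary income: -73.5
Current account = (-1764.6) + (-1035.7) + 595.2 + (-73.5) = -2278.6
(Excluded from the current account — capital account: acquisition of foreign patents and trademarks (non-produced assets) 96.3; financial account: new loans extended by domestic banks to foreign borrowers 688.3, acquisition of a foreign subsidiary by a resident firm (outward FDI) 548.8.)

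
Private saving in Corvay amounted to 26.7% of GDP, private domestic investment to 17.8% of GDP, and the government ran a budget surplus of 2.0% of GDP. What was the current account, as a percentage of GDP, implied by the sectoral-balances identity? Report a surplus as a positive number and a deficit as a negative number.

10.9

By the sectoral-balances identity, CA = (S_private - I) + (T - G).
Private balance = 26.7 - 17.8 = 8.9
Government balance (T - G) = 2.0
CA = 8.9 + 2.0 = 10.9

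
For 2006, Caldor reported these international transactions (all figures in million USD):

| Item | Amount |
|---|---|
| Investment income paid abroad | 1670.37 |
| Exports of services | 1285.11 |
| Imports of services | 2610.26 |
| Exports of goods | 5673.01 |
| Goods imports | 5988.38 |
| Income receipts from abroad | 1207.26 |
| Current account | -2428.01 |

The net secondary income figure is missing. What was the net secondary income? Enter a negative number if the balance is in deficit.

Current account = goods balance + services balance + net primary income + net secondary income
Sum of the known components = -2103.63
Net secondary income = CA - (known components) = -2428.01 - (-2103.63) = -324.38

-324.38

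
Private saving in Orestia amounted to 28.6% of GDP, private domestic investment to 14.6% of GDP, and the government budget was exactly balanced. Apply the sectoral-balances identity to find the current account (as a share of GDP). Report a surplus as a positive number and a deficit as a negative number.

By the sectoral-balances identity, CA = (S_private - I) + (T - G).
Private balance = 28.6 - 14.6 = 14.0
Government balance (T - G) = 0
CA = 14.0 + 0.0 = 14.0

14.0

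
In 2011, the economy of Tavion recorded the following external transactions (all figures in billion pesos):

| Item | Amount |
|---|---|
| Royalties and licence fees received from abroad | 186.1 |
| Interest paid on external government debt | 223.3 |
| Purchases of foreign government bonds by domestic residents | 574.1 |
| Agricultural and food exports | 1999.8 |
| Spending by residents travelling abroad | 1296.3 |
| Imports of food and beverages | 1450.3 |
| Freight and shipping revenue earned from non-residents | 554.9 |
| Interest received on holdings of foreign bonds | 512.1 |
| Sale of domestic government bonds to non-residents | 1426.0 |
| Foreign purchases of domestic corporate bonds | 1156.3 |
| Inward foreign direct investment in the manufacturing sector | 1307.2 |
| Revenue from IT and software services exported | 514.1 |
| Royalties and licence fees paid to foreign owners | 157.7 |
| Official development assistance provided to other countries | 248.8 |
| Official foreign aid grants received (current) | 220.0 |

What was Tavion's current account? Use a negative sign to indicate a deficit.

610.6

Goods: -1450.3 + 1999.8 = 549.5
Services: 186.1 - 157.7 + 514.1 - 1296.3 + 554.9 = -198.9
Primary income: -223.3 + 512.1 = 288.8
Secondary income: 220.0 - 248.8 = -28.8
Current account = 549.5 + (-198.9) + 288.8 + (-28.8) = 610.6
(Excluded from the current account — financial account: purchases of foreign government bonds by domestic residents 574.1, sale of domestic government bonds to non-residents 1426.0, foreign purchases of domestic corporate bonds 1156.3, inward foreign direct investment in the manufacturing sector 1307.2.)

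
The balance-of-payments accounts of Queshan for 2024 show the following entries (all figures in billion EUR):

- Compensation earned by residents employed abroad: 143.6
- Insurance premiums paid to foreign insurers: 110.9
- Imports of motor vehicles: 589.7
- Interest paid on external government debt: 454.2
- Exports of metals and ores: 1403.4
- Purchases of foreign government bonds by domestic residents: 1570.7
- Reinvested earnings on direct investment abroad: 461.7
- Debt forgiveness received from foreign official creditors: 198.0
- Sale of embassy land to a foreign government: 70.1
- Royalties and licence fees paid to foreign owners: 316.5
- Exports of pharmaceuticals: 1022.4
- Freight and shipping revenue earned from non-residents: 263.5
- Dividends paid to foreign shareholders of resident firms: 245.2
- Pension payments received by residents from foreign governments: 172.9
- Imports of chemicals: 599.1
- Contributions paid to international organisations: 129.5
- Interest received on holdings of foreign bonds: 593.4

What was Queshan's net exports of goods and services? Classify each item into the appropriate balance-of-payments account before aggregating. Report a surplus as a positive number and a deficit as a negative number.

Goods: 1403.4 + 1022.4 - 599.1 - 589.7 = 1237.0
Services: -316.5 + 263.5 - 110.9 = -163.9
Trade balance = 1237.0 + (-163.9) = 1073.1
(Excluded from the trade balance — primary income: compensation earned by residents employed abroad 143.6, interest paid on external government debt 454.2, reinvested earnings on direct investment abroad 461.7, dividends paid to foreign shareholders of resident firms 245.2, interest received on holdings of foreign bonds 593.4; financial account: purchases of foreign government bonds by domestic residents 1570.7; capital account: debt forgiveness received from foreign official creditors 198.0, sale of embassy land to a foreign government 70.1; secondary income: pension payments received by residents from foreign governments 172.9, contributions paid to international organisations 129.5.)

1073.1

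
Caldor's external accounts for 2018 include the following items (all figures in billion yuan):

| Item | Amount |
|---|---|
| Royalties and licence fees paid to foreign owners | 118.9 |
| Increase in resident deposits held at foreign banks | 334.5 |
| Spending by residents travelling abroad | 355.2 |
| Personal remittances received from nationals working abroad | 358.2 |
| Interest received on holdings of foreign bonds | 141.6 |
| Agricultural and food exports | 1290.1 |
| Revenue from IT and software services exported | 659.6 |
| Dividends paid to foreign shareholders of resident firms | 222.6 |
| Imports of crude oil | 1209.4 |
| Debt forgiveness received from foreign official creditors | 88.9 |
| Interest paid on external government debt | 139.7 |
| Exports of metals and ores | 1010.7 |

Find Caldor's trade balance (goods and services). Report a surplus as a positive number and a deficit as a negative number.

1276.9

Goods: 1010.7 - 1209.4 + 1290.1 = 1091.4
Services: 659.6 - 118.9 - 355.2 = 185.5
Trade balance = 1091.4 + 185.5 = 1276.9
(Excluded from the trade balance — financial account: increase in resident deposits held at foreign banks 334.5; secondary income: personal remittances received from nationals working abroad 358.2; primary income: interest received on holdings of foreign bonds 141.6, dividends paid to foreign shareholders of resident firms 222.6, interest paid on external government debt 139.7; capital account: debt forgiveness received from foreign official creditors 88.9.)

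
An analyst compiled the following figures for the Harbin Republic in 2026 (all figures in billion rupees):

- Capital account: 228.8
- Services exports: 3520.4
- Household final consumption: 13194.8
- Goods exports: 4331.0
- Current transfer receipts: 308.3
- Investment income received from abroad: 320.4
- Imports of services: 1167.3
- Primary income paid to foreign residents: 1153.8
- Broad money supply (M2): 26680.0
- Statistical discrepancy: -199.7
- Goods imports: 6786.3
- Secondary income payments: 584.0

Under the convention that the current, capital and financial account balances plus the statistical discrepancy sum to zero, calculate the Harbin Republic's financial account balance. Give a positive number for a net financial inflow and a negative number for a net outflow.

1182.2

Goods balance = 4331.0 - 6786.3 = -2455.3
Services balance = 3520.4 - 1167.3 = 2353.1
Trade balance (goods + services) = -2455.3 + 2353.1 = -102.2
Net primary income = 320.4 - 1153.8 = -833.4
Net secondary income = 308.3 - 584.0 = -275.7
Current account = -102.2 + (-833.4) + (-275.7) = -1211.3
Financial account = -(-1211.3 + 228.8 + (-199.7)) = 1182.2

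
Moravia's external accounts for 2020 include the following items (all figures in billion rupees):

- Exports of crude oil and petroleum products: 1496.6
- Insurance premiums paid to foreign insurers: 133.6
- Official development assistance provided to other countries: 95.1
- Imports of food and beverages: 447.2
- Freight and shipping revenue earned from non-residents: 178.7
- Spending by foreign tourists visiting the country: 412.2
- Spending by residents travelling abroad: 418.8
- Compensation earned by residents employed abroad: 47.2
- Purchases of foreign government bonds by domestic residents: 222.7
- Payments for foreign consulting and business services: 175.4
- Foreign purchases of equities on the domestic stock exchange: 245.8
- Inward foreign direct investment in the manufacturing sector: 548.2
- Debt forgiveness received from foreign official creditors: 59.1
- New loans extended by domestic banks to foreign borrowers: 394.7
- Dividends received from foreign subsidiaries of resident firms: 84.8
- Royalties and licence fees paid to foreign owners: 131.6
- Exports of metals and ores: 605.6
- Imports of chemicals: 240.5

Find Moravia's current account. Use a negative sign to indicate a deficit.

Goods: 605.6 - 447.2 - 240.5 + 1496.6 = 1414.5
Services: 412.2 - 175.4 - 131.6 - 133.6 + 178.7 - 418.8 = -268.5
Primary income: 84.8 + 47.2 = 132.0
Secondary income: -95.1
Current account = 1414.5 + (-268.5) + 132.0 + (-95.1) = 1182.9
(Excluded from the current account — financial account: purchases of foreign government bonds by domestic residents 222.7, foreign purchases of equities on the domestic stock exchange 245.8, inward foreign direct investment in the manufacturing sector 548.2, new loans extended by domestic banks to foreign borrowers 394.7; capital account: debt forgiveness received from foreign official creditors 59.1.)

1182.9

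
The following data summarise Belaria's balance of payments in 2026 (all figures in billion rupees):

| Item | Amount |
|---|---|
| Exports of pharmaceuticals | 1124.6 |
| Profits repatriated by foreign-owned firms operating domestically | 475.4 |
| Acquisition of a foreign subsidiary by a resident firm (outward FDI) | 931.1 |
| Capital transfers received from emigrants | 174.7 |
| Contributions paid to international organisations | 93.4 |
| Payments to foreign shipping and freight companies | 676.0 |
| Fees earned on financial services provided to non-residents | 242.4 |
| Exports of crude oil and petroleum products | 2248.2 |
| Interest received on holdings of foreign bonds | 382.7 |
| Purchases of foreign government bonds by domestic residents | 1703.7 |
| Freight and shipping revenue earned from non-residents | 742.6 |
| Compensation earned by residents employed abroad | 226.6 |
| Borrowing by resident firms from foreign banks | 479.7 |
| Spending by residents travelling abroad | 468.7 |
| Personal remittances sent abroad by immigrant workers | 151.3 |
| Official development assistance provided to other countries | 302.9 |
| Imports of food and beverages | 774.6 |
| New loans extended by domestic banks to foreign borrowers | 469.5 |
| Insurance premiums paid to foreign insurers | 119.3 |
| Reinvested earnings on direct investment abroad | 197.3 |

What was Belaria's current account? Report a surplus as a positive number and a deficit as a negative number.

2102.8

Goods: -774.6 + 1124.6 + 2248.2 = 2598.2
Services: -119.3 + 742.6 + 242.4 - 468.7 - 676.0 = -279.0
Primary income: 197.3 + 226.6 - 475.4 + 382.7 = 331.2
Secondary income: -151.3 - 302.9 - 93.4 = -547.6
Current account = 2598.2 + (-279.0) + 331.2 + (-547.6) = 2102.8
(Excluded from the current account — financial account: acquisition of a foreign subsidiary by a resident firm (outward FDI) 931.1, purchases of foreign government bonds by domestic residents 1703.7, borrowing by resident firms from foreign banks 479.7, new loans extended by domestic banks to foreign borrowers 469.5; capital account: capital transfers received from emigrants 174.7.)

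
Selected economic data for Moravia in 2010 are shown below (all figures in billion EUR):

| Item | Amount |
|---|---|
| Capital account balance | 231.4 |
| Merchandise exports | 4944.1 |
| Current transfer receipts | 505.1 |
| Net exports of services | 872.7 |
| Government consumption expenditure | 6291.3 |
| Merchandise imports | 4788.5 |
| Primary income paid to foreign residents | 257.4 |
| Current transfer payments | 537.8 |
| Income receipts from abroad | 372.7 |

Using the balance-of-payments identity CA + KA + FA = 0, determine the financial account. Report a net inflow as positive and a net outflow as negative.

-1342.3

Goods balance = 4944.1 - 4788.5 = 155.6
Services balance = 872.7
Trade balance (goods + services) = 155.6 + 872.7 = 1028.3
Net primary income = 372.7 - 257.4 = 115.3
Net secondary income = 505.1 - 537.8 = -32.7
Current account = 1028.3 + 115.3 + (-32.7) = 1110.9
Financial account = -(1110.9 + 231.4) = -1342.3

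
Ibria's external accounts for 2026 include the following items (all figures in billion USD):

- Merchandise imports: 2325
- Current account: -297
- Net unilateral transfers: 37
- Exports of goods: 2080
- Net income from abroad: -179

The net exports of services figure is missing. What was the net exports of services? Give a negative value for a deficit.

Current account = goods balance + services balance + net primary income + net secondary income
Sum of the known components = -387
Net exports of services = CA - (known components) = -297 - (-387) = 90

90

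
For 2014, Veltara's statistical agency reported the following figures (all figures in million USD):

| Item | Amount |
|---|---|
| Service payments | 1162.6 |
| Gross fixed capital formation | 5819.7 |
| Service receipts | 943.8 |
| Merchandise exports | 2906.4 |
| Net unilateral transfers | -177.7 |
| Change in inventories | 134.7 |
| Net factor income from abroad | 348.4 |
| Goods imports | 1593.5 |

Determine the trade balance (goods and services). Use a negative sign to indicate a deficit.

1094.1

Goods balance = 2906.4 - 1593.5 = 1312.9
Services balance = 943.8 - 1162.6 = -218.8
Trade balance (goods + services) = 1312.9 + (-218.8) = 1094.1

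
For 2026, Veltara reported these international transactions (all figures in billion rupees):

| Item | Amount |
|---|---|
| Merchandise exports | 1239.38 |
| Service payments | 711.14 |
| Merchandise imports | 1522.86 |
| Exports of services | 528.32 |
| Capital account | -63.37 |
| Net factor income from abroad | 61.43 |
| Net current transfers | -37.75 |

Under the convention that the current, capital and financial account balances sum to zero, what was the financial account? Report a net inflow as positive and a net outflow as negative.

505.99

Goods balance = 1239.38 - 1522.86 = -283.48
Services balance = 528.32 - 711.14 = -182.82
Trade balance (goods + services) = -283.48 + (-182.82) = -466.30
Net primary income = 61.43
Net secondary income = -37.75
Current account = -466.30 + 61.43 + (-37.75) = -442.62
Financial account = -(-442.62 + (-63.37)) = 505.99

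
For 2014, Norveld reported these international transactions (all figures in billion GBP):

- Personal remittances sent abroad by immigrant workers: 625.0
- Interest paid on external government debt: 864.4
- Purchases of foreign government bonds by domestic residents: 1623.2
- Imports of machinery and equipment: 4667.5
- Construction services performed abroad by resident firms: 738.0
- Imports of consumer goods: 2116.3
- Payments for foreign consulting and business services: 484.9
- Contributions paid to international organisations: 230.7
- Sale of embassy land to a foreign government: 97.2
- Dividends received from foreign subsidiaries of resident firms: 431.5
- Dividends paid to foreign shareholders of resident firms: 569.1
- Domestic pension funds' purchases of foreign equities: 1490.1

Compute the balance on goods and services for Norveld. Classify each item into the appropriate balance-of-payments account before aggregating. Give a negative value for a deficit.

-6530.7

Goods: -2116.3 - 4667.5 = -6783.8
Services: 738.0 - 484.9 = 253.1
Trade balance = -6783.8 + 253.1 = -6530.7
(Excluded from the trade balance — secondary income: personal remittances sent abroad by immigrant workers 625.0, contributions paid to international organisations 230.7; primary income: interest paid on external government debt 864.4, dividends received from foreign subsidiaries of resident firms 431.5, dividends paid to foreign shareholders of resident firms 569.1; financial account: purchases of foreign government bonds by domestic residents 1623.2, domestic pension funds' purchases of foreign equities 1490.1; capital account: sale of embassy land to a foreign government 97.2.)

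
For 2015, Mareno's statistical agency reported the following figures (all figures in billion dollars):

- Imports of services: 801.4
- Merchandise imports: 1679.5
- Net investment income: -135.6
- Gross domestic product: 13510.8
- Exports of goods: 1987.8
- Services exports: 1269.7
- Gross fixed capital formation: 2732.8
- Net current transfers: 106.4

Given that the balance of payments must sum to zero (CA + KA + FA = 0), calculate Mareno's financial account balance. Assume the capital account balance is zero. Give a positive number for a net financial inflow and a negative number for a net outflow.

Goods balance = 1987.8 - 1679.5 = 308.3
Services balance = 1269.7 - 801.4 = 468.3
Trade balance (goods + services) = 308.3 + 468.3 = 776.6
Net primary income = -135.6
Net secondary income = 106.4
Current account = 776.6 + (-135.6) + 106.4 = 747.4
Financial account = -(747.4) = -747.4

-747.4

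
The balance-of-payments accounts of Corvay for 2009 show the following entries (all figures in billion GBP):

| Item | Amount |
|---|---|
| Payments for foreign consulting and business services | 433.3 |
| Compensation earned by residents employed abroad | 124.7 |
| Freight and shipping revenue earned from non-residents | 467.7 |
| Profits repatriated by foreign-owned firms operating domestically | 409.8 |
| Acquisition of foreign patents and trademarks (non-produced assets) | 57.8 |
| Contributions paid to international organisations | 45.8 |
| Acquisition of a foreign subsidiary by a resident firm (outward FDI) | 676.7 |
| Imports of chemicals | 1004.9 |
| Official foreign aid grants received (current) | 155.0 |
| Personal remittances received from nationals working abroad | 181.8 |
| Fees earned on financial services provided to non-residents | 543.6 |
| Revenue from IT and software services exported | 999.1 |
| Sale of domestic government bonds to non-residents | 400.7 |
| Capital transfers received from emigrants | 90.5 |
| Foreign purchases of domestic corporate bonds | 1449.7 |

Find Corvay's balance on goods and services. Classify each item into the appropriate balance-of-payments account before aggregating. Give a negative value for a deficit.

572.2

Goods: -1004.9
Services: 999.1 + 467.7 - 433.3 + 543.6 = 1577.1
Trade balance = -1004.9 + 1577.1 = 572.2
(Excluded from the trade balance — primary income: compensation earned by residents employed abroad 124.7, profits repatriated by foreign-owned firms operating domestically 409.8; capital account: acquisition of foreign patents and trademarks (non-produced assets) 57.8, capital transfers received from emigrants 90.5; secondary income: contributions paid to international organisations 45.8, official foreign aid grants received (current) 155.0, personal remittances received from nationals working abroad 181.8; financial account: acquisition of a foreign subsidiary by a resident firm (outward FDI) 676.7, sale of domestic government bonds to non-residents 400.7, foreign purchases of domestic corporate bonds 1449.7.)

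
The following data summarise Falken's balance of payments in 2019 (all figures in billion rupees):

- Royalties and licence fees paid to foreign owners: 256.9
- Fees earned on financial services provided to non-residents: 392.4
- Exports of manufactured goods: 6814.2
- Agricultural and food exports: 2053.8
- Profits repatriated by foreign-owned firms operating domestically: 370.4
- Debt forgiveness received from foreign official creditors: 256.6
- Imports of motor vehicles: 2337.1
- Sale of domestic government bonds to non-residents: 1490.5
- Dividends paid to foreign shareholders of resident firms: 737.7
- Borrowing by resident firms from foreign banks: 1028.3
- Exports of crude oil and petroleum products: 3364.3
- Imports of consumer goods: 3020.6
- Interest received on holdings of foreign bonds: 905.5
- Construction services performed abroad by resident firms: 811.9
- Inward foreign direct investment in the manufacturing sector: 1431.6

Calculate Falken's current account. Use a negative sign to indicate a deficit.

Goods: 6814.2 + 3364.3 + 2053.8 - 2337.1 - 3020.6 = 6874.6
Services: 392.4 - 256.9 + 811.9 = 947.4
Primary income: -370.4 - 737.7 + 905.5 = -202.6
Current account = 6874.6 + 947.4 + (-202.6) = 7619.4
(Excluded from the current account — capital account: debt forgiveness received from foreign official creditors 256.6; financial account: sale of domestic government bonds to non-residents 1490.5, borrowing by resident firms from foreign banks 1028.3, inward foreign direct investment in the manufacturing sector 1431.6.)

7619.4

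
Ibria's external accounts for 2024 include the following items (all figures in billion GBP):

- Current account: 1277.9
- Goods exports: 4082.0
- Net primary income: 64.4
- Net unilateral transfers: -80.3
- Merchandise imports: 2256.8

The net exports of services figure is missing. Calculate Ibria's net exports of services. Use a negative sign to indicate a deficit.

-531.4

Current account = goods balance + services balance + net primary income + net secondary income
Sum of the known components = 1809.3
Net exports of services = CA - (known components) = 1277.9 - 1809.3 = -531.4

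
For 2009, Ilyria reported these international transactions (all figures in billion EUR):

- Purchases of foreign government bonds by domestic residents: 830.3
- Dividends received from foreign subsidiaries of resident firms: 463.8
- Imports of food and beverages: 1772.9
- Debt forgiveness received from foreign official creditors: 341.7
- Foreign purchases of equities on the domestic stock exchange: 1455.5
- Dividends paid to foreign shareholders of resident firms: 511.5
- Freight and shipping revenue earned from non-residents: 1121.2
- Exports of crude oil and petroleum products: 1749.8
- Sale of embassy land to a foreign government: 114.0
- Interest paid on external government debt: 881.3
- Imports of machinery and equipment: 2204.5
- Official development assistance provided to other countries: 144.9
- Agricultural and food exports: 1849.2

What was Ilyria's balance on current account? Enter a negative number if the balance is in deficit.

-331.1

Goods: -1772.9 + 1749.8 + 1849.2 - 2204.5 = -378.4
Services: 1121.2
Primary income: -881.3 - 511.5 + 463.8 = -929.0
Secondary income: -144.9
Current account = (-378.4) + 1121.2 + (-929.0) + (-144.9) = -331.1
(Excluded from the current account — financial account: purchases of foreign government bonds by domestic residents 830.3, foreign purchases of equities on the domestic stock exchange 1455.5; capital account: debt forgiveness received from foreign official creditors 341.7, sale of embassy land to a foreign government 114.0.)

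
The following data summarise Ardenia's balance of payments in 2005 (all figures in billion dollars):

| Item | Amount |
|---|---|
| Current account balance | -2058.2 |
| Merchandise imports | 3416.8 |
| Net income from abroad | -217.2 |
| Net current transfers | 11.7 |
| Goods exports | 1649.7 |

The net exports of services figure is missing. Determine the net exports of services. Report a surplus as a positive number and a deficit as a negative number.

Current account = goods balance + services balance + net primary income + net secondary income
Sum of the known components = -1972.6
Net exports of services = CA - (known components) = -2058.2 - (-1972.6) = -85.6

-85.6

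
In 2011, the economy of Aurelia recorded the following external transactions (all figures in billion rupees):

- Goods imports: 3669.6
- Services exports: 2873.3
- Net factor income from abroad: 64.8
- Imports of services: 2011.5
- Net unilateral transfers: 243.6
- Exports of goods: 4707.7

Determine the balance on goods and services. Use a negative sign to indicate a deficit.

Goods balance = 4707.7 - 3669.6 = 1038.1
Services balance = 2873.3 - 2011.5 = 861.8
Trade balance (goods + services) = 1038.1 + 861.8 = 1899.9

1899.9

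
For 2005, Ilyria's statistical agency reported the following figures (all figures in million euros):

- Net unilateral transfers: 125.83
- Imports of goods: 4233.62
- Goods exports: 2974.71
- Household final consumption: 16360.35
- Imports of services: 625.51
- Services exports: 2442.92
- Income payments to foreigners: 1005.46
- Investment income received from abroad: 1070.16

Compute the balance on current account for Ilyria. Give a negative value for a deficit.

Goods balance = 2974.71 - 4233.62 = -1258.91
Services balance = 2442.92 - 625.51 = 1817.41
Trade balance (goods + services) = -1258.91 + 1817.41 = 558.50
Net primary income = 1070.16 - 1005.46 = 64.70
Net secondary income = 125.83
Current account = 558.50 + 64.70 + 125.83 = 749.03

749.03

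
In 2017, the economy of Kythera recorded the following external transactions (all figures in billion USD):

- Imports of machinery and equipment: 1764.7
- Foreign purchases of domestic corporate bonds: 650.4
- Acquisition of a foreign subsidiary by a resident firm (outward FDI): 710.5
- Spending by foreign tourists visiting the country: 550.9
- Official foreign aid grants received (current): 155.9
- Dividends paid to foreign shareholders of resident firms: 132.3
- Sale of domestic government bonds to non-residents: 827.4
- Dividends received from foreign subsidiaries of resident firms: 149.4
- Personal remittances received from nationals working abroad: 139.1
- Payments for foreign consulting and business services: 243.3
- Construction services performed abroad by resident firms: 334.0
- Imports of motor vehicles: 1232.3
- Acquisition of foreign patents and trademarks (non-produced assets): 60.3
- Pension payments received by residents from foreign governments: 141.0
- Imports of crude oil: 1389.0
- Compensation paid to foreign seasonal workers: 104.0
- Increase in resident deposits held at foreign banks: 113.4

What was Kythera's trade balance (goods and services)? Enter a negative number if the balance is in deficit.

-3744.4

Goods: -1232.3 - 1389.0 - 1764.7 = -4386.0
Services: 334.0 + 550.9 - 243.3 = 641.6
Trade balance = -4386.0 + 641.6 = -3744.4
(Excluded from the trade balance — financial account: foreign purchases of domestic corporate bonds 650.4, acquisition of a foreign subsidiary by a resident firm (outward FDI) 710.5, sale of domestic government bonds to non-residents 827.4, increase in resident deposits held at foreign banks 113.4; secondary income: official foreign aid grants received (current) 155.9, personal remittances received from nationals working abroad 139.1, pension payments received by residents from foreign governments 141.0; primary income: dividends paid to foreign shareholders of resident firms 132.3, dividends received from foreign subsidiaries of resident firms 149.4, compensation paid to foreign seasonal workers 104.0; capital account: acquisition of foreign patents and trademarks (non-produced assets) 60.3.)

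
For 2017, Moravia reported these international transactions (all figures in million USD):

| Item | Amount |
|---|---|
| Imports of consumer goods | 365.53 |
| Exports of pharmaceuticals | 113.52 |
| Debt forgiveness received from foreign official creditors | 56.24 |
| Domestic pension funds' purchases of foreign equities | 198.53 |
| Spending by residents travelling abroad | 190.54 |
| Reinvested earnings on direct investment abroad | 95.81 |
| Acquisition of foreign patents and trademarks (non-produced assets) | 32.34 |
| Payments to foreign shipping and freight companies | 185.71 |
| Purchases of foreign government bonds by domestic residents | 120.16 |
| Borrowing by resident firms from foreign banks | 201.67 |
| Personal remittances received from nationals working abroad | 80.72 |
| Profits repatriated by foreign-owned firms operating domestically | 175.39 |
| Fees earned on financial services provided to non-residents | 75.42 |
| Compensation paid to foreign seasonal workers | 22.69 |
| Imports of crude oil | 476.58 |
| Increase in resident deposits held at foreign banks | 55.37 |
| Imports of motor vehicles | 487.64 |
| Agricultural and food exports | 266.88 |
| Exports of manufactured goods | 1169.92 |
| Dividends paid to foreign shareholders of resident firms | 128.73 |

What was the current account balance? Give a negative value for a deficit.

-230.54

Goods: -487.64 - 476.58 + 113.52 + 1169.92 + 266.88 - 365.53 = 220.57
Services: -185.71 - 190.54 + 75.42 = -300.83
Primary income: -22.69 - 175.39 - 128.73 + 95.81 = -231.00
Secondary income: 80.72
Current account = 220.57 + (-300.83) + (-231.00) + 80.72 = -230.54
(Excluded from the current account — capital account: debt forgiveness received from foreign official creditors 56.24, acquisition of foreign patents and trademarks (non-produced assets) 32.34; financial account: domestic pension funds' purchases of foreign equities 198.53, purchases of foreign government bonds by domestic residents 120.16, borrowing by resident firms from foreign banks 201.67, increase in resident deposits held at foreign banks 55.37.)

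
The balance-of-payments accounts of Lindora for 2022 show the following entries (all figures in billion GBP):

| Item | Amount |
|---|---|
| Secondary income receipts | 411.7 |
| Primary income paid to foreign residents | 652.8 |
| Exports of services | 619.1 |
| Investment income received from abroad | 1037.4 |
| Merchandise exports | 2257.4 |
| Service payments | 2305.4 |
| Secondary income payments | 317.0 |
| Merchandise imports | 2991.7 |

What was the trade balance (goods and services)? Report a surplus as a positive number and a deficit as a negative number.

Goods balance = 2257.4 - 2991.7 = -734.3
Services balance = 619.1 - 2305.4 = -1686.3
Trade balance (goods + services) = -734.3 + (-1686.3) = -2420.6

-2420.6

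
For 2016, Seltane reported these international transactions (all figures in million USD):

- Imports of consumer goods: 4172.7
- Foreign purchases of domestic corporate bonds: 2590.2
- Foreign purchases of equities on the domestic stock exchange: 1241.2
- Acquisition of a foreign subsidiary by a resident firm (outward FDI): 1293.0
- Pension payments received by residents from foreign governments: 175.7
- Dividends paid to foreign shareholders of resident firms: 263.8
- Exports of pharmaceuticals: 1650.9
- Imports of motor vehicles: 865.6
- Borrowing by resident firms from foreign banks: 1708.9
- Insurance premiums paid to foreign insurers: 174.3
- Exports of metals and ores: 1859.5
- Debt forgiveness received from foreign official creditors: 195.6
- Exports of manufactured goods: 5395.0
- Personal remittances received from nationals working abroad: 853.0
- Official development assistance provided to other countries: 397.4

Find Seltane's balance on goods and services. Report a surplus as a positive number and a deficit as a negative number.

Goods: 1859.5 + 1650.9 + 5395.0 - 4172.7 - 865.6 = 3867.1
Services: -174.3
Trade balance = 3867.1 + (-174.3) = 3692.8
(Excluded from the trade balance — financial account: foreign purchases of domestic corporate bonds 2590.2, foreign purchases of equities on the domestic stock exchange 1241.2, acquisition of a foreign subsidiary by a resident firm (outward FDI) 1293.0, borrowing by resident firms from foreign banks 1708.9; secondary income: pension payments received by residents from foreign governments 175.7, personal remittances received from nationals working abroad 853.0, official development assistance provided to other countries 397.4; primary income: dividends paid to foreign shareholders of resident firms 263.8; capital account: debt forgiveness received from foreign official creditors 195.6.)

3692.8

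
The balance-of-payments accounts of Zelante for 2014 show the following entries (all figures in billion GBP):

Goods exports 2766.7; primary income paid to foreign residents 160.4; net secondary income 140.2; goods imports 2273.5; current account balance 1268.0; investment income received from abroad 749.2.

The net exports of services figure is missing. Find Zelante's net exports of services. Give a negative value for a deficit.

45.8

Current account = goods balance + services balance + net primary income + net secondary income
Sum of the known components = 1222.2
Net exports of services = CA - (known components) = 1268.0 - 1222.2 = 45.8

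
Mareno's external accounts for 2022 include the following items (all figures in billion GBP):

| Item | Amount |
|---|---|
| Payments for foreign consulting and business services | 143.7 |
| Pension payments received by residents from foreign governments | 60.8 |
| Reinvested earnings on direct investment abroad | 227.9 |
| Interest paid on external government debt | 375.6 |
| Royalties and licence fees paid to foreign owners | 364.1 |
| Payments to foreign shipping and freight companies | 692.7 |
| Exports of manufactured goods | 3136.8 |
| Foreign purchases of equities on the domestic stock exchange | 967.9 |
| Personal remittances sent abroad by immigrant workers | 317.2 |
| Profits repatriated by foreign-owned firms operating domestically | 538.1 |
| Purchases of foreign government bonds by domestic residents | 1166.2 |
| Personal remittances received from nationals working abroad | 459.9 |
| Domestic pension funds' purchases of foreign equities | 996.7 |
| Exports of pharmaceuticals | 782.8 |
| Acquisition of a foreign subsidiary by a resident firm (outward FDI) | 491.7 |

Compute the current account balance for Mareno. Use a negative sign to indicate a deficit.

2236.8

Goods: 3136.8 + 782.8 = 3919.6
Services: -143.7 - 692.7 - 364.1 = -1200.5
Primary income: -538.1 + 227.9 - 375.6 = -685.8
Secondary income: 459.9 + 60.8 - 317.2 = 203.5
Current account = 3919.6 + (-1200.5) + (-685.8) + 203.5 = 2236.8
(Excluded from the current account — financial account: foreign purchases of equities on the domestic stock exchange 967.9, purchases of foreign government bonds by domestic residents 1166.2, domestic pension funds' purchases of foreign equities 996.7, acquisition of a foreign subsidiary by a resident firm (outward FDI) 491.7.)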